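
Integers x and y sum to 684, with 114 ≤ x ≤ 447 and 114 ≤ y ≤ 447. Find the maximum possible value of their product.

116964

xy = x(684 − x) is maximized when x is as near 684/2 as the bounds allow.
Taking x = 342 and y = 342 (both in [114, 447]) gives xy = 116964.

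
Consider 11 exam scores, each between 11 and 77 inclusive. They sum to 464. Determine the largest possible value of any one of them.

77

Maximizing one value means minimizing the remaining 10.
The other 10 contribute at least 10 × 11 = 110, leaving at most 464 − 110 = 354.
But each score is capped at 77, so the maximum is 77.
Achievable: one at 77 and the other 10 totalling 387, which fits since 10 × 11 ≤ 387 ≤ 10 × 77.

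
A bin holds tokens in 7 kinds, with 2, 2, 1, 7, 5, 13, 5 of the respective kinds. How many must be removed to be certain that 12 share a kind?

34

In the worst case you take as many as possible of each kind without reaching 12: 2 + 2 + 1 + 7 + 5 + 11 + 5 = 33.
The next one must give 12 of some kind, so 33 + 1 = 34.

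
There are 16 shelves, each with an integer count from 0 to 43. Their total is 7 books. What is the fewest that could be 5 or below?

15

Each value above 5 is at least 6, contributing at least 6 − 0 = 6 above the floor 0.
The sum exceeds the floor total 0 by 7, so at most ⌊7/6⌋ = 1 exceed 5, and at least 15 are ≤ 5.
Exactly 15 works: 15 values at 0 and 1 at 6 total 6; raise one of the low values by 1 (still ≤ 5) to hit 7.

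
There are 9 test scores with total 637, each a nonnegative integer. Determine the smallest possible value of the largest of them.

If every one of the 9 were at most 70, the total would be at most 9 × 70 = 630 < 637.
Taking 2 copies of 70 and 7 copies of 71 gives exactly 637, so 71 is attained.

71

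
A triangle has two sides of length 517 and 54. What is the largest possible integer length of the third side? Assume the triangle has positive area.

The third side must be less than 517 + 54 = 571.
The largest integer below 571 is 570.

570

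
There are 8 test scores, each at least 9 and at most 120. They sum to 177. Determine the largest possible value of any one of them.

To make one score as large as possible, make the other 7 as small as possible.
The other 7 contribute at least 7 × 9 = 63, leaving at most 177 − 63 = 114.
Since 114 ≤ 120, this is achievable: one at 114 and 7 at 9.

114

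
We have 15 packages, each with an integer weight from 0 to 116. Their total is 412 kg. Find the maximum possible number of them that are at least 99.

Suppose k of them are at least 99. Those contribute at least 99 each and the other 15 − k at least 0 each.
So the total is at least 99k + 0(15 − k) = 0 + 99k. This must be ≤ 412, giving k ≤ 4.
k = 4 is achieved by 4 values at 99 and 11 at 0, total 396; add 16 to one value (staying below 99) to reach 412.

4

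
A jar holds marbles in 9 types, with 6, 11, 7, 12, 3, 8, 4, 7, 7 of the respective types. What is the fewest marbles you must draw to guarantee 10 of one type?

In the worst case you take as many as possible of each type without reaching 10: 6 + 9 + 7 + 9 + 3 + 8 + 4 + 7 + 7 = 60.
The next one must give 10 of some type, so 60 + 1 = 61.

61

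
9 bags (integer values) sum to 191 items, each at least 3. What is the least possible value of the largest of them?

The average is 191/9 > 21, so not all 9 can be 21 or less; the largest is ≥ 22.
Taking 7 copies of 21 and 2 copies of 22 gives exactly 191, so 22 is attained.

22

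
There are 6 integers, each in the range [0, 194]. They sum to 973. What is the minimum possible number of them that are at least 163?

1

If only k of them are at least 163, the other 6 − k are at most 162, so the total is at most k·194 + (6 − k)·162.
This must reach 973, so k·194 + (6 − k)·162 ≥ 973, giving k ≥ 1.
Exactly 1 works: 1 value at 194 and 5 at 162 total 1004; lower one of the high values by 31 (still ≥ 163) to hit 973.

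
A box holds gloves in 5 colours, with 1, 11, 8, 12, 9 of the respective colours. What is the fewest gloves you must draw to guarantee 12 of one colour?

41

In the worst case you take as many as possible of each colour without reaching 12: 1 + 11 + 8 + 11 + 9 = 40.
The next one must give 12 of some colour, so 40 + 1 = 41.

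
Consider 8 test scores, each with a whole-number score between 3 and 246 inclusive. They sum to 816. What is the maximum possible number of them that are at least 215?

3

If k of the values are ≥ 215, the total is ≥ 215k + 3(8 − k).
Setting 215k + 3(8 − k) ≤ 816 gives 212k ≤ 792, so k ≤ 3.
k = 3 is achieved by 3 values at 215 and 5 at 3, total 660; add 156 to one value (staying below 215) to reach 816.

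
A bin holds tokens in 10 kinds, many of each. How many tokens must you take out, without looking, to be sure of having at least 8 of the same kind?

You could draw 7 of every kind without reaching 8 of any — 70 in all.
One more forces 8 of some kind, so 70 + 1 = 71.

71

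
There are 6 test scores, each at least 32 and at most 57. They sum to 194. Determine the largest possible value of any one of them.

34

Maximizing one value means minimizing the remaining 5.
The other 5 contribute at least 5 × 32 = 160, leaving at most 194 − 160 = 34.
Since 34 ≤ 57, this is achievable: one at 34 and 5 at 32.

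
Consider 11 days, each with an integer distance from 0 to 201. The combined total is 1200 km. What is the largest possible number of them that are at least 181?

6

With k values at 181 or above and the rest at least 0, the sum is at least 0 + 181k.
Since the sum is 1200, we need 181k ≤ 1200, i.e. k ≤ 6.
k = 6 is achieved by 6 values at 181 and 5 at 0, total 1086; add 114 to one value (staying below 181) to reach 1200.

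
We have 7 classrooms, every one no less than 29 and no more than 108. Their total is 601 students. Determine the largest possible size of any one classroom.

108

To make one classroom as large as possible, make the other 6 as small as possible.
The other 6 contribute at least 6 × 29 = 174, leaving at most 601 − 174 = 427.
But each classroom is capped at 108, so the maximum is 108.
Achievable: one at 108 and the other 6 totalling 493, which fits since 6 × 29 ≤ 493 ≤ 6 × 108.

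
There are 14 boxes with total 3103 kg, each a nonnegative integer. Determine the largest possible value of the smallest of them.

221

If every one of the 14 were at least 222, the total would be at least 14 × 222 = 3108 > 3103.
Achievable: 5 of them at 221 and 9 at 222 total 3103.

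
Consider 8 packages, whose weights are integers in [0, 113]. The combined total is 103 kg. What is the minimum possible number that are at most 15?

If only k of them are at most 15, the other 8 − k are at least 16, so the total is at least (8 − k)·16 + k·0.
This is ≤ 103, so (8 − k)·16 + 0k ≤ 103, which gives k ≥ 2.
Exactly 2 works: 2 values at 0 and 6 at 16 total 96; raise one of the low values by 7 (still ≤ 15) to hit 103.

2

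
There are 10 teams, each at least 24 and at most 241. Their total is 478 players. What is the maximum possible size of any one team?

241

To make one team as large as possible, make the other 9 as small as possible.
The other 9 contribute at least 9 × 24 = 216, leaving at most 478 − 216 = 262.
But each team is capped at 241, so the maximum is 241.
Achievable: one at 241 and the other 9 totalling 237, which fits since 9 × 24 ≤ 237 ≤ 9 × 241.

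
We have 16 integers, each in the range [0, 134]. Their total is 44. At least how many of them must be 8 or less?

Let j be the number exceeding 8. Then the total is ≥ 9·j + 0·(16 − j) = 0 + 9j.
So 9j ≤ 44 and j ≤ 4; hence at least 16 − 4 = 12 are ≤ 8.
Exactly 12 works: 12 values at 0 and 4 at 9 total 36; raise one of the low values by 8 (still ≤ 8) to hit 44.

12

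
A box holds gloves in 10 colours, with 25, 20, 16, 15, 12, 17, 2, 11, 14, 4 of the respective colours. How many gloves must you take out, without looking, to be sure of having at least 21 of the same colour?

132

In the worst case you take as many as possible of each colour without reaching 21: 20 + 20 + 16 + 15 + 12 + 17 + 2 + 11 + 14 + 4 = 131.
The next one must give 21 of some colour, so 131 + 1 = 132.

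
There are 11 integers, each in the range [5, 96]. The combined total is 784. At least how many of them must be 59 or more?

4

Each value short of 59 is at most 58, costing at least 96 − 58 = 38 against the maximum total of 1056.
We can afford to lose at most 1056 − 784 = 272, so at most ⌊272/38⌋ = 7 fall short, and at least 4 are ≥ 59.
Exactly 4 works: 4 values at 96 and 7 at 58 total 790; lower one of the high values by 6 (still ≥ 59) to hit 784.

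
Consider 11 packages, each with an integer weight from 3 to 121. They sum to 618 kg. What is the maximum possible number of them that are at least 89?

Suppose k of them are at least 89. Those contribute at least 89 each and the other 11 − k at least 3 each.
So the total is at least 89k + 3(11 − k) = 33 + 86k. This must be ≤ 618, giving k ≤ 6.
k = 6 is achieved by 6 values at 89 and 5 at 3, total 549; add 69 to one value (staying below 89) to reach 618.

6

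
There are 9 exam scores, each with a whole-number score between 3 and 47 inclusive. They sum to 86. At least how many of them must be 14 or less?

Each value above 14 is at least 15, contributing at least 15 − 3 = 12 above the floor 3.
The sum exceeds the floor total 27 by 59, so at most ⌊59/12⌋ = 4 exceed 14, and at least 5 are ≤ 14.
Exactly 5 works: 5 values at 3 and 4 at 15 total 75; raise one of the low values by 11 (still ≤ 14) to hit 86.

5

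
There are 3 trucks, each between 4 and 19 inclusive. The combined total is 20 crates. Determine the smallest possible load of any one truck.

To make one truck as small as possible, make the other 2 as large as possible.
The other 2 can take up 2 × 19 = 38 ≥ 20 − 4, so one truck can sit at its floor of 4.
Achievable: one at 4 and the other 2 totalling 16, which fits since 2 × 4 ≤ 16 ≤ 2 × 19.

4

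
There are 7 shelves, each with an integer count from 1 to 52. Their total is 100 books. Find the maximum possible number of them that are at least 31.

Suppose k of them are at least 31. Those contribute at least 31 each and the other 7 − k at least 1 each.
So the total is at least 31k + 1(7 − k) = 7 + 30k. This must be ≤ 100, giving k ≤ 3.
k = 3 is achieved by 3 values at 31 and 4 at 1, total 97; add 3 to one value (staying below 31) to reach 100.

3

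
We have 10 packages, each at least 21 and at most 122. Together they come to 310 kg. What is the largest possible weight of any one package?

Maximizing one value means minimizing the remaining 9.
The other 9 contribute at least 9 × 21 = 189, leaving at most 310 − 189 = 121.
Since 121 ≤ 122, this is achievable: one at 121 and 9 at 21.

121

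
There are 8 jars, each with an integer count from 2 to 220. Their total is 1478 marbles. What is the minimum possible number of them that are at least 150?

If only k of them are at least 150, the other 8 − k are at most 149, so the total is at most k·220 + (8 − k)·149.
This must reach 1478, so k·220 + (8 − k)·149 ≥ 1478, giving k ≥ 5.
Exactly 5 works: 5 values at 220 and 3 at 149 total 1547; lower one of the high values by 69 (still ≥ 150) to hit 1478.

5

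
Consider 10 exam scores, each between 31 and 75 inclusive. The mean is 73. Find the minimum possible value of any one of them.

To make one score as small as possible, make the other 9 as large as possible.
The total is 10 × 73 = 730.
The other 9 contribute at most 9 × 75 = 675, leaving at least 730 − 675 = 55.
Since 55 ≥ 31, this is achievable: one at 55 and 9 at 75.

55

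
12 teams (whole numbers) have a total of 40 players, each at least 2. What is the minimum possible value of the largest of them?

The 12 values sum to 40, so their maximum is at least ⌈40/12⌉ = 4.
Taking 8 copies of 3 and 4 copies of 4 gives exactly 40, so 4 is attained.

4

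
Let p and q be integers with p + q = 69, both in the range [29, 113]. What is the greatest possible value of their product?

1190

For a fixed sum, the product pq is largest when p and q are as close as possible.
Taking p = 34 and q = 35 (both in [29, 113]) gives pq = 1190.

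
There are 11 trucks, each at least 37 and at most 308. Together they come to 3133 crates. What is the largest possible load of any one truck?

To make one truck as large as possible, make the other 10 as small as possible.
The other 10 contribute at least 10 × 37 = 370, leaving at most 3133 − 370 = 2763.
But each truck is capped at 308, so the maximum is 308.
Achievable: one at 308 and the other 10 totalling 2825, which fits since 10 × 37 ≤ 2825 ≤ 10 × 308.

308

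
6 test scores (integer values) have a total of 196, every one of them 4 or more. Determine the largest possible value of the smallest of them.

32

The 6 values sum to 196, so their minimum is at most ⌊196/6⌋ = 32.
Achievable: 2 of them at 32 and 4 at 33 total 196.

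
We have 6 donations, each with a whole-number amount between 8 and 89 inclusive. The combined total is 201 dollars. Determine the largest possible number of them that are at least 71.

2

With k values at 71 or above and the rest at least 8, the sum is at least 48 + 63k.
Since the sum is 201, we need 63k ≤ 153, i.e. k ≤ 2.
k = 2 is achieved by 2 values at 71 and 4 at 8, total 174; add 27 to one value (staying below 71) to reach 201.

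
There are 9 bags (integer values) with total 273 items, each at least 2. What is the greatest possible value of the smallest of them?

If every one of the 9 were at least 31, the total would be at least 9 × 31 = 279 > 273.
Achievable: 6 of them at 30 and 3 at 31 total 273.

30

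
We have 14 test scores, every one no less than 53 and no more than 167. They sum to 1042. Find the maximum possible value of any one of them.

To make one score as large as possible, make the other 13 as small as possible.
The other 13 contribute at least 13 × 53 = 689, leaving at most 1042 − 689 = 353.
But each score is capped at 167, so the maximum is 167.
Achievable: one at 167 and the other 13 totalling 875, which fits since 13 × 53 ≤ 875 ≤ 13 × 167.

167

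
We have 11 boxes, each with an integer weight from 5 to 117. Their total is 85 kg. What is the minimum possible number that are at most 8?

Each value above 8 is at least 9, contributing at least 9 − 5 = 4 above the floor 5.
The sum exceeds the floor total 55 by 30, so at most ⌊30/4⌋ = 7 exceed 8, and at least 4 are ≤ 8.
Exactly 4 works: 4 values at 5 and 7 at 9 total 83; raise one of the low values by 2 (still ≤ 8) to hit 85.

4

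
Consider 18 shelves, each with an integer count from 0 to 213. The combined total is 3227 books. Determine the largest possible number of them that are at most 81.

Each value at 81 or below falls at least 213 − 81 = 132 short of the ceiling 213.
The ceiling total is 18 × 213 = 3834, and we need 3227, so at most ⌊(3834 − 3227)/132⌋ = 4 can be that low.
k = 4 is achieved by 4 values at 81 and 14 at 213, total 3306; lower one of the 213's by 79 (still > 81) to reach 3227.

4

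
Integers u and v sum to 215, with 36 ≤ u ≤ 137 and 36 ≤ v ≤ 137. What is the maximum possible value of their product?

11556

For a fixed sum, the product uv is largest when u and v are as close as possible.
Taking u = 107 and v = 108 (both in [36, 137]) gives uv = 11556.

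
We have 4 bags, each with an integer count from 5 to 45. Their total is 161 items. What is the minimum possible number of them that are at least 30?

Each value short of 30 is at most 29, costing at least 45 − 29 = 16 against the maximum total of 180.
We can afford to lose at most 180 − 161 = 19, so at most ⌊19/16⌋ = 1 fall short, and at least 3 are ≥ 30.
Exactly 3 works: 3 values at 45 and 1 at 29 total 164; lower one of the high values by 3 (still ≥ 30) to hit 161.

3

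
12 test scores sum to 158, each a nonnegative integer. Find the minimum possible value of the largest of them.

The average is 158/12 > 13, so not all 12 can be 13 or less; the largest is ≥ 14.
Achievable: 2 of them at 14 and 10 at 13 total 158.

14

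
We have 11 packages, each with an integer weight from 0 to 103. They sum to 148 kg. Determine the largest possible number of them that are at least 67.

Suppose k of them are at least 67. Those contribute at least 67 each and the other 11 − k at least 0 each.
So the total is at least 67k + 0(11 − k) = 0 + 67k. This must be ≤ 148, giving k ≤ 2.
k = 2 is achieved by 2 values at 67 and 9 at 0, total 134; add 14 to one value (staying below 67) to reach 148.

2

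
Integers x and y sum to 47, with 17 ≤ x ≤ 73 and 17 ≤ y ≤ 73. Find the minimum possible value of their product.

510

Since x + y is fixed, pushing one of them to its bound minimizes the product.
At the endpoint x = 17, y = 47 − 17 = 30, so xy = 17 × 30 = 510.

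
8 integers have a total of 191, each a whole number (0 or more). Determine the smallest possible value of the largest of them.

The 8 values sum to 191, so their maximum is at least ⌈191/8⌉ = 24.
Achievable: 7 of them at 24 and 1 at 23 total 191.

24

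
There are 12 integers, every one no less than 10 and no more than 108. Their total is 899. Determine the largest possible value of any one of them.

To make one integer as large as possible, make the other 11 as small as possible.
The other 11 contribute at least 11 × 10 = 110, leaving at most 899 − 110 = 789.
But each integer is capped at 108, so the maximum is 108.
Achievable: one at 108 and the other 11 totalling 791, which fits since 11 × 10 ≤ 791 ≤ 11 × 108.

108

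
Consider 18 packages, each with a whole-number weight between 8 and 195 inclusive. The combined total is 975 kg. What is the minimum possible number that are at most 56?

2

Each value above 56 is at least 57, contributing at least 57 − 8 = 49 above the floor 8.
The sum exceeds the floor total 144 by 831, so at most ⌊831/49⌋ = 16 exceed 56, and at least 2 are ≤ 56.
Exactly 2 works: 2 values at 8 and 16 at 57 total 928; raise one of the low values by 47 (still ≤ 56) to hit 975.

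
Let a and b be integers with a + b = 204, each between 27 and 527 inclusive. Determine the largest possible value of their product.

10404

For a fixed sum, the product ab is largest when a and b are as close as possible.
Taking a = 102 and b = 102 (both in [27, 527]) gives ab = 10404.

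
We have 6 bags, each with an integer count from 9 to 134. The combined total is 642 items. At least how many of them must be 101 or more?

Each value short of 101 is at most 100, costing at least 134 − 100 = 34 against the maximum total of 804.
We can afford to lose at most 804 − 642 = 162, so at most ⌊162/34⌋ = 4 fall short, and at least 2 are ≥ 101.
Exactly 2 works: 2 values at 134 and 4 at 100 total 668; lower one of the high values by 26 (still ≥ 101) to hit 642.

2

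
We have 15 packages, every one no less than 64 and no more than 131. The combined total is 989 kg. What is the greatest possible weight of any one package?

To make one package as large as possible, make the other 14 as small as possible.
The other 14 contribute at least 14 × 64 = 896, leaving at most 989 − 896 = 93.
Since 93 ≤ 131, this is achievable: one at 93 and 14 at 64.

93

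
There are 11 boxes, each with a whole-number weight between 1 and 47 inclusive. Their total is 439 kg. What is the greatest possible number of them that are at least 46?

9

With k values at 46 or above and the rest at least 1, the sum is at least 11 + 45k.
Since the sum is 439, we need 45k ≤ 428, i.e. k ≤ 9.
k = 9 is achieved by 9 values at 46 and 2 at 1, total 416; add 23 to one value (staying below 46) to reach 439.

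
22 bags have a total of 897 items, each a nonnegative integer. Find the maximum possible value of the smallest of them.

40

If every one of the 22 were at least 41, the total would be at least 22 × 41 = 902 > 897.
Equality holds with 5 values of 40 and 17 values of 41.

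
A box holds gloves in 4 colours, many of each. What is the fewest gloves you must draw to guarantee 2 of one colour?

In the worst case you draw 1 of each of the 4 colours: 4 × 1 = 4.
One more forces 2 of some colour, so 4 + 1 = 5.

5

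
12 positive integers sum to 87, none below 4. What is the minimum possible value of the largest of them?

8

If every one of the 12 were at most 7, the total would be at most 12 × 7 = 84 < 87.
Achievable: 3 of them at 8 and 9 at 7 total 87.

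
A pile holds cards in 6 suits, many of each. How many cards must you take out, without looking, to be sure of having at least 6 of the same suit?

31

In the worst case you draw 5 of each of the 6 suits: 6 × 5 = 30.
One more forces 6 of some suit, so 30 + 1 = 31.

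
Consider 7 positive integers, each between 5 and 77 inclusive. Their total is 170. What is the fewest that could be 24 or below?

Each value above 24 is at least 25, contributing at least 25 − 5 = 20 above the floor 5.
The sum exceeds the floor total 35 by 135, so at most ⌊135/20⌋ = 6 exceed 24, and at least 1 are ≤ 24.
Exactly 1 works: 1 value at 5 and 6 at 25 total 155; raise one of the low values by 15 (still ≤ 24) to hit 170.

1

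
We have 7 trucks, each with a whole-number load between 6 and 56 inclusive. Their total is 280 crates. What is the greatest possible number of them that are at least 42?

Suppose k of them are at least 42. Those contribute at least 42 each and the other 7 − k at least 6 each.
So the total is at least 42k + 6(7 − k) = 42 + 36k. This must be ≤ 280, giving k ≤ 6.
k = 6 is achieved by 6 values at 42 and 1 at 6, total 258; add 22 to one value (staying below 42) to reach 280.

6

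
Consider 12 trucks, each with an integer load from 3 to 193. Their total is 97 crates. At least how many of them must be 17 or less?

Let j be the number exceeding 17. Then the total is ≥ 18·j + 3·(12 − j) = 36 + 15j.
So 15j ≤ 61 and j ≤ 4; hence at least 12 − 4 = 8 are ≤ 17.
Exactly 8 works: 8 values at 3 and 4 at 18 total 96; raise one of the low values by 1 (still ≤ 17) to hit 97.

8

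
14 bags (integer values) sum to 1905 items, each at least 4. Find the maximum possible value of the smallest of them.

The 14 values sum to 1905, so their minimum is at most ⌊1905/14⌋ = 136.
Taking 13 copies of 136 and 1 copy of 137 gives exactly 1905, so 136 is attained.

136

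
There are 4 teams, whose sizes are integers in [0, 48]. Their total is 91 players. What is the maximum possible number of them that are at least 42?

2

With k values at 42 or above and the rest at least 0, the sum is at least 0 + 42k.
Since the sum is 91, we need 42k ≤ 91, i.e. k ≤ 2.
k = 2 is achieved by 2 values at 42 and 2 at 0, total 84; add 7 to one value (staying below 42) to reach 91.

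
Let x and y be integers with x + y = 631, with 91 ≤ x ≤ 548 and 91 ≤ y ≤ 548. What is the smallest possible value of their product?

49140

For a fixed sum, xy is smallest when x and y are as far apart as possible.
At the endpoint x = 91, y = 631 − 91 = 540, so xy = 91 × 540 = 49140.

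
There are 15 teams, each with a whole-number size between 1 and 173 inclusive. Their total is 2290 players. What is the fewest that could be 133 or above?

8

Suppose at most 15 − j of them reach 133; then j values are ≤ 132 and the rest ≤ 173.
The total is then ≤ 132·j + 173·(15 − j) = 2595 − 41j. For this to be ≥ 2290 we need j ≤ 7, so at least 15 − 7 = 8 must reach 133.
Exactly 8 works: 8 values at 173 and 7 at 132 total 2308; lower one of the high values by 18 (still ≥ 133) to hit 2290.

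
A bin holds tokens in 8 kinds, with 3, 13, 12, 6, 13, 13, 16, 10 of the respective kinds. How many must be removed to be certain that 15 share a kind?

85

In the worst case you take as many as possible of each kind without reaching 15: 3 + 13 + 12 + 6 + 13 + 13 + 14 + 10 = 84.
The next one must give 15 of some kind, so 84 + 1 = 85.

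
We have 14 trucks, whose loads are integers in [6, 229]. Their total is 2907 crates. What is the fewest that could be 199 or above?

5

Each value short of 199 is at most 198, costing at least 229 − 198 = 31 against the maximum total of 3206.
We can afford to lose at most 3206 − 2907 = 299, so at most ⌊299/31⌋ = 9 fall short, and at least 5 are ≥ 199.
Exactly 5 works: 5 values at 229 and 9 at 198 total 2927; lower one of the high values by 20 (still ≥ 199) to hit 2907.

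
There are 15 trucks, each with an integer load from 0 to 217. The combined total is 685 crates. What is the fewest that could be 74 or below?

If only k of them are at most 74, the other 15 − k are at least 75, so the total is at least (15 − k)·75 + k·0.
This is ≤ 685, so (15 − k)·75 + 0k ≤ 685, which gives k ≥ 6.
Exactly 6 works: 6 values at 0 and 9 at 75 total 675; raise one of the low values by 10 (still ≤ 74) to hit 685.

6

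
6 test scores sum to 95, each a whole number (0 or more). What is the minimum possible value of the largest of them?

Some value must be at least ⌈95/6⌉ = 16, since 6 × 15 = 90 < 95.
Achievable: 5 of them at 16 and 1 at 15 total 95.

16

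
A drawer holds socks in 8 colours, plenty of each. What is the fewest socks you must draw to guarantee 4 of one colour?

25

In the worst case you draw 3 of each of the 8 colours: 8 × 3 = 24.
One more forces 4 of some colour, so 24 + 1 = 25.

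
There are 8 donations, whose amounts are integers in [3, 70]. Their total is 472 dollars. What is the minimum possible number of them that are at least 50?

If only k of them are at least 50, the other 8 − k are at most 49, so the total is at most k·70 + (8 − k)·49.
This must reach 472, so k·70 + (8 − k)·49 ≥ 472, giving k ≥ 4.
Exactly 4 works: 4 values at 70 and 4 at 49 total 476; lower one of the high values by 4 (still ≥ 50) to hit 472.

4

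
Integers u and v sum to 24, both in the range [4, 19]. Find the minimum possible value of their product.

95

For a fixed sum, uv is smallest when u and v are as far apart as possible.
The extreme feasible split is u = 5, v = 19, giving uv = 95.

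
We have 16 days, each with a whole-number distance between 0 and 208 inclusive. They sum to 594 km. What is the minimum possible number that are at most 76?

9

Each value above 76 is at least 77, contributing at least 77 − 0 = 77 above the floor 0.
The sum exceeds the floor total 0 by 594, so at most ⌊594/77⌋ = 7 exceed 76, and at least 9 are ≤ 76.
Exactly 9 works: 9 values at 0 and 7 at 77 total 539; raise one of the low values by 55 (still ≤ 76) to hit 594.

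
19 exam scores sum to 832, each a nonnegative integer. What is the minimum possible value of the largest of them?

44

If every one of the 19 were at most 43, the total would be at most 19 × 43 = 817 < 832.
Achievable: 15 of them at 44 and 4 at 43 total 832.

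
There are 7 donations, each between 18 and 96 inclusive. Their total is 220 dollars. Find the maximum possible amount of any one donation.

To make one donation as large as possible, make the other 6 as small as possible.
The other 6 contribute at least 6 × 18 = 108, leaving at most 220 − 108 = 112.
But each donation is capped at 96, so the maximum is 96.
Achievable: one at 96 and the other 6 totalling 124, which fits since 6 × 18 ≤ 124 ≤ 6 × 96.

96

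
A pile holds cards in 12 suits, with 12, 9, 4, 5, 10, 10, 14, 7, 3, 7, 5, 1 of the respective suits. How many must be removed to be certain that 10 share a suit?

In the worst case you take as many as possible of each suit without reaching 10: 9 + 9 + 4 + 5 + 9 + 9 + 9 + 7 + 3 + 7 + 5 + 1 = 77.
The next one must give 10 of some suit, so 77 + 1 = 78.

78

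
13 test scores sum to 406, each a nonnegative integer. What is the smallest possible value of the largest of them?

The 13 values sum to 406, so their maximum is at least ⌈406/13⌉ = 32.
Achievable: 3 of them at 32 and 10 at 31 total 406.

32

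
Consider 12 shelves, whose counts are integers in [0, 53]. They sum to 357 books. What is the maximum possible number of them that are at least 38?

With k values at 38 or above and the rest at least 0, the sum is at least 0 + 38k.
Since the sum is 357, we need 38k ≤ 357, i.e. k ≤ 9.
k = 9 is achieved by 9 values at 38 and 3 at 0, total 342; add 15 to one value (staying below 38) to reach 357.

9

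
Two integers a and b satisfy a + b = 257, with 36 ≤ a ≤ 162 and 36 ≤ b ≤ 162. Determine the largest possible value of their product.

16512

ab = a(257 − a) is maximized when a is as near 257/2 as the bounds allow.
Taking a = 128 and b = 129 (both in [36, 162]) gives ab = 16512.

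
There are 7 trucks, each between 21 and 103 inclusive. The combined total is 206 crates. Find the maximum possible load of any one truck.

80

To make one truck as large as possible, make the other 6 as small as possible.
The other 6 contribute at least 6 × 21 = 126, leaving at most 206 − 126 = 80.
Since 80 ≤ 103, this is achievable: one at 80 and 6 at 21.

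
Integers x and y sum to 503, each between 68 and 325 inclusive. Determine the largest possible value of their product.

63252

xy = x(503 − x) is maximized when x is as near 503/2 as the bounds allow.
Taking x = 251 and y = 252 (both in [68, 325]) gives xy = 63252.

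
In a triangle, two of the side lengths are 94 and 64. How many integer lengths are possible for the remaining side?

The triangle inequality gives |94 − 64| < c < 94 + 64, i.e. 30 < c < 158.
So c can be any integer from 31 to 157: 127 values.

127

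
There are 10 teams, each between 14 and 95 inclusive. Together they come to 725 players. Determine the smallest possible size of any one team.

To make one team as small as possible, make the other 9 as large as possible.
The other 9 can take up 9 × 95 = 855 ≥ 725 − 14, so one team can sit at its floor of 14.
Achievable: one at 14 and the other 9 totalling 711, which fits since 9 × 14 ≤ 711 ≤ 9 × 95.

14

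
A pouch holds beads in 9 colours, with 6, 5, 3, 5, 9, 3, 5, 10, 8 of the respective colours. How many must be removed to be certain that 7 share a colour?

46

In the worst case you take as many as possible of each colour without reaching 7: 6 + 5 + 3 + 5 + 6 + 3 + 5 + 6 + 6 = 45.
The next one must give 7 of some colour, so 45 + 1 = 46.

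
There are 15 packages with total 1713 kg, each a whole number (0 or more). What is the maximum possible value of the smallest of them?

If every one of the 15 were at least 115, the total would be at least 15 × 115 = 1725 > 1713.
Taking 12 copies of 114 and 3 copies of 115 gives exactly 1713, so 114 is attained.

114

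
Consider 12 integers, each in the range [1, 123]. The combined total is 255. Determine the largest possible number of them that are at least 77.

3

Suppose k of them are at least 77. Those contribute at least 77 each and the other 12 − k at least 1 each.
So the total is at least 77k + 1(12 − k) = 12 + 76k. This must be ≤ 255, giving k ≤ 3.
k = 3 is achieved by 3 values at 77 and 9 at 1, total 240; add 15 to one value (staying below 77) to reach 255.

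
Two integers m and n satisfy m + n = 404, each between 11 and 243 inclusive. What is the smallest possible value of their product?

For a fixed sum, mn is smallest when m and n are as far apart as possible.
The extreme feasible split is m = 161, n = 243, giving mn = 39123.

39123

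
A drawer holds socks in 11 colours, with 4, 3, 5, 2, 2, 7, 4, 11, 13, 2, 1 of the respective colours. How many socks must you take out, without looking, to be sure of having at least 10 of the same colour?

In the worst case you take as many as possible of each colour without reaching 10: 4 + 3 + 5 + 2 + 2 + 7 + 4 + 9 + 9 + 2 + 1 = 48.
The next one must give 10 of some colour, so 48 + 1 = 49.

49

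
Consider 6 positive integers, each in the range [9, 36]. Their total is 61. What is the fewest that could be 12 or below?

5

Let j be the number exceeding 12. Then the total is ≥ 13·j + 9·(6 − j) = 54 + 4j.
So 4j ≤ 7 and j ≤ 1; hence at least 6 − 1 = 5 are ≤ 12.
Exactly 5 works: 5 values at 9 and 1 at 13 total 58; raise one of the low values by 3 (still ≤ 12) to hit 61.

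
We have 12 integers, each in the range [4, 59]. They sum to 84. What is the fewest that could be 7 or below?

3

Each value above 7 is at least 8, contributing at least 8 − 4 = 4 above the floor 4.
The sum exceeds the floor total 48 by 36, so at most ⌊36/4⌋ = 9 exceed 7, and at least 3 are ≤ 7.
Exactly 3 works: 3 values at 4 and 9 at 8 total 84.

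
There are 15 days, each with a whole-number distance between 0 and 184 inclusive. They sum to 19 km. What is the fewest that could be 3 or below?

11

If only k of them are at most 3, the other 15 − k are at least 4, so the total is at least (15 − k)·4 + k·0.
This is ≤ 19, so (15 − k)·4 + 0k ≤ 19, which gives k ≥ 11.
Exactly 11 works: 11 values at 0 and 4 at 4 total 16; raise one of the low values by 3 (still ≤ 3) to hit 19.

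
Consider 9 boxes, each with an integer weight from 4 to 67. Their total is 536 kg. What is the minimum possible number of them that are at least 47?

6

Each value short of 47 is at most 46, costing at least 67 − 46 = 21 against the maximum total of 603.
We can afford to lose at most 603 − 536 = 67, so at most ⌊67/21⌋ = 3 fall short, and at least 6 are ≥ 47.
Exactly 6 works: 6 values at 67 and 3 at 46 total 540; lower one of the high values by 4 (still ≥ 47) to hit 536.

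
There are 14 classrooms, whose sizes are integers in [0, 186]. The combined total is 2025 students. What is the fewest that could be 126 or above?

5

Suppose at most 14 − j of them reach 126; then j values are ≤ 125 and the rest ≤ 186.
The total is then ≤ 125·j + 186·(14 − j) = 2604 − 61j. For this to be ≥ 2025 we need j ≤ 9, so at least 14 − 9 = 5 must reach 126.
Exactly 5 works: 5 values at 186 and 9 at 125 total 2055; lower one of the high values by 30 (still ≥ 126) to hit 2025.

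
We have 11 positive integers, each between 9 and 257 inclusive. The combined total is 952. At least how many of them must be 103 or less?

Let j be the number exceeding 103. Then the total is ≥ 104·j + 9·(11 − j) = 99 + 95j.
So 95j ≤ 853 and j ≤ 8; hence at least 11 − 8 = 3 are ≤ 103.
Exactly 3 works: 3 values at 9 and 8 at 104 total 859; raise one of the low values by 93 (still ≤ 103) to hit 952.

3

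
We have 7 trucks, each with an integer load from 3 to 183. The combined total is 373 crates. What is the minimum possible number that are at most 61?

Let j be the number exceeding 61. Then the total is ≥ 62·j + 3·(7 − j) = 21 + 59j.
So 59j ≤ 352 and j ≤ 5; hence at least 7 − 5 = 2 are ≤ 61.
Exactly 2 works: 2 values at 3 and 5 at 62 total 316; raise one of the low values by 57 (still ≤ 61) to hit 373.

2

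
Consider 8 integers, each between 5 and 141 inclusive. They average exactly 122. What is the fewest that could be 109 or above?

The total is 8 × 122 = 976.
If only k of them are at least 109, the other 8 − k are at most 108, so the total is at most k·141 + (8 − k)·108.
This must reach 976, so k·141 + (8 − k)·108 ≥ 976, giving k ≥ 4.
Exactly 4 works: 4 values at 141 and 4 at 108 total 996; lower one of the high values by 20 (still ≥ 109) to hit 976.

4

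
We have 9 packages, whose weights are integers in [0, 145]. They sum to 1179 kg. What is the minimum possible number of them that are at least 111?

6

Suppose at most 9 − j of them reach 111; then j values are ≤ 110 and the rest ≤ 145.
The total is then ≤ 110·j + 145·(9 − j) = 1305 − 35j. For this to be ≥ 1179 we need j ≤ 3, so at least 9 − 3 = 6 must reach 111.
Exactly 6 works: 6 values at 145 and 3 at 110 total 1200; lower one of the high values by 21 (still ≥ 111) to hit 1179.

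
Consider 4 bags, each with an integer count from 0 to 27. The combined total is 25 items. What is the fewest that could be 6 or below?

Each value above 6 is at least 7, contributing at least 7 − 0 = 7 above the floor 0.
The sum exceeds the floor total 0 by 25, so at most ⌊25/7⌋ = 3 exceed 6, and at least 1 are ≤ 6.
Exactly 1 works: 1 value at 0 and 3 at 7 total 21; raise one of the low values by 4 (still ≤ 6) to hit 25.

1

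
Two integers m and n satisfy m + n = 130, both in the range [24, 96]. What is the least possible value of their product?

For a fixed sum, mn is smallest when m and n are as far apart as possible.
The extreme feasible split is m = 34, n = 96, giving mn = 3264.

3264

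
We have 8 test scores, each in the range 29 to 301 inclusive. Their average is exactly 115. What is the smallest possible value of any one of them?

To make one score as small as possible, make the other 7 as large as possible.
The total is 8 × 115 = 920.
The other 7 can take up 7 × 301 = 2107 ≥ 920 − 29, so one score can sit at its floor of 29.
Achievable: one at 29 and the other 7 totalling 891, which fits since 7 × 29 ≤ 891 ≤ 7 × 301.

29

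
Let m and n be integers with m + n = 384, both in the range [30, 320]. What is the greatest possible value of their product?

With m + n fixed, mn peaks when the two are closest together.
Taking m = 192 and n = 192 (both in [30, 320]) gives mn = 36864.

36864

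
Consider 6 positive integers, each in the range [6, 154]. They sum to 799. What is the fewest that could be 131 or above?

1

Suppose at most 6 − j of them reach 131; then j values are ≤ 130 and the rest ≤ 154.
The total is then ≤ 130·j + 154·(6 − j) = 924 − 24j. For this to be ≥ 799 we need j ≤ 5, so at least 6 − 5 = 1 must reach 131.
Exactly 1 works: 1 value at 154 and 5 at 130 total 804; lower one of the high values by 5 (still ≥ 131) to hit 799.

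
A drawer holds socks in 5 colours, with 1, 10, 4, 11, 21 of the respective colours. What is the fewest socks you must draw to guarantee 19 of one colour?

In the worst case you take as many as possible of each colour without reaching 19: 1 + 10 + 4 + 11 + 18 = 44.
The next one must give 19 of some colour, so 44 + 1 = 45.

45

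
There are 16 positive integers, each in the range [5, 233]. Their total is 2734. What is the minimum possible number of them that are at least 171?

Each value short of 171 is at most 170, costing at least 233 − 170 = 63 against the maximum total of 3728.
We can afford to lose at most 3728 − 2734 = 994, so at most ⌊994/63⌋ = 15 fall short, and at least 1 are ≥ 171.
Exactly 1 works: 1 value at 233 and 15 at 170 total 2783; lower one of the high values by 49 (still ≥ 171) to hit 2734.

1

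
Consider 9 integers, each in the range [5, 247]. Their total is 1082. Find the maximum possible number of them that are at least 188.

With k values at 188 or above and the rest at least 5, the sum is at least 45 + 183k.
Since the sum is 1082, we need 183k ≤ 1037, i.e. k ≤ 5.
k = 5 is achieved by 5 values at 188 and 4 at 5, total 960; add 122 to one value (staying below 188) to reach 1082.

5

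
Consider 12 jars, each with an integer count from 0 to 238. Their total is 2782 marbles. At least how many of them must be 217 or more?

9

If only k of them are at least 217, the other 12 − k are at most 216, so the total is at most k·238 + (12 − k)·216.
This must reach 2782, so k·238 + (12 − k)·216 ≥ 2782, giving k ≥ 9.
Exactly 9 works: 9 values at 238 and 3 at 216 total 2790; lower one of the high values by 8 (still ≥ 217) to hit 2782.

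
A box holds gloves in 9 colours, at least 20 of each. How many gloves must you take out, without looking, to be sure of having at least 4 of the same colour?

You could draw 3 of every colour without reaching 4 of any — 27 in all.
One more forces 4 of some colour, so 27 + 1 = 28.

28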